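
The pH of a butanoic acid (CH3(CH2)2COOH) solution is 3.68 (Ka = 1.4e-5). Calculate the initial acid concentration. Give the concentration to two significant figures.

[H+] = 10^(-3.68) = 2.09 × 10^-4 M = x
Ka = x²/(C₀ − x) ⇒ C₀ = x + x²/Ka
C₀ = 2.09 × 10^-4 + (2.09 × 10^-4)²/(1.4 × 10^-5) = 3.33 × 10^-3 M

C₀ = 3.3 × 10^-3 M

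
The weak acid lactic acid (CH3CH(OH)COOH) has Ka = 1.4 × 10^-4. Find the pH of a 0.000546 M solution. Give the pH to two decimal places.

pH = 3.67

CH3CH(OH)COOH ⇌ CH3CH(OH)COO- + H+
Let x = [H+] at equilibrium. Ka = x²/(0.000546 − x).
x is not negligible relative to C₀; solve x² + 0.00014·x − 7.64e-08 = 0.
x = (−Ka + √(Ka² + 4·Ka·C₀))/2 = 2.15 × 10^-4 M
pH = −log[H+] = −log(2.15 × 10^-4) = 3.67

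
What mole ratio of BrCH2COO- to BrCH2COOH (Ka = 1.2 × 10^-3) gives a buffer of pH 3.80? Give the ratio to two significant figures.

ratio = 7.6

pKa = -log(1.2 × 10^-3) = 2.921
pH = pKa + log(r) ⇒ log(r) = 3.80 − 2.921 = +0.879
r = [BrCH2COO-]/[BrCH2COOH] = 10^(+0.879) = 7.57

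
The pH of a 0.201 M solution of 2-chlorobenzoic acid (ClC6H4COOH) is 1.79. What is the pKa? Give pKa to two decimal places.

pKa = 2.85

[H+] = 10^(-1.79) = 1.62 × 10^-2 M
At equilibrium [HA] = 0.201 − 1.62 × 10^-2 = 1.85 × 10^-1 M
Ka = [H+][A-]/[HA] = (1.62 × 10^-2)² / 1.85 × 10^-1 = 1.42 × 10^-3
pKa = -log(1.42 × 10^-3) = 2.85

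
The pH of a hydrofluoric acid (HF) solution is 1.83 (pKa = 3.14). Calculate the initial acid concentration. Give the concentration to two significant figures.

[H+] = 10^(-1.83) = 1.48 × 10^-2 M = x
Ka = 10^(−3.14) = 7.24 × 10^-4
Ka = x²/(C₀ − x) ⇒ C₀ = x + x²/Ka
C₀ = 1.48 × 10^-2 + (1.48 × 10^-2)²/(7.24 × 10^-4) = 3.17 × 10^-1 M

C₀ = 3.2 × 10^-1 M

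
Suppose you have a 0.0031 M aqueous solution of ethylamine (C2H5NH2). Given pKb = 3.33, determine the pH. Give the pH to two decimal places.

pH = 11.00

C2H5NH2 + H2O ⇌ C2H5NH3+ + OH-
Kb = 10^(−3.33) = 4.68 × 10^-4
Kb = x²/(0.0031 − x) = 4.68 × 10^-4
x is not negligible relative to C₀; solve x² + 0.000468·x − 1.45e-06 = 0.
x = [−0.000468 + √(0.000468² + 5.8e-06)]/2 = 9.93 × 10^-4 M
pOH = −log(9.93 × 10^-4) = 3.00; pH = 14.00 − 3.00 = 11.00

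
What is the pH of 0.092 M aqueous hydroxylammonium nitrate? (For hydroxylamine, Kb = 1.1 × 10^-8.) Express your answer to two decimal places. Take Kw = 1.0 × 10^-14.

pH = 3.54

NH3OH+ is the conjugate acid of the weak base NH2OH.
Ka = Kw/Kb = 1.0×10^-14 / 1.1 × 10^-8 = 9.09 × 10^-7
Let x = [H+] at equilibrium. Ka = x²/(0.092 − x).
Neglecting x in the denominator: x = √(9.09 × 10^-7 × 0.092) = 2.89 × 10^-4 M
pH = −log(2.89 × 10^-4) = 3.54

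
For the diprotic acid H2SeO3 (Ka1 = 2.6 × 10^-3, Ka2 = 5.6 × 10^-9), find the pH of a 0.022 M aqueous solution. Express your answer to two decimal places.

Since Ka1 ≫ Ka2, the first ionization dominates [H+].
Ka1 = x²/(0.022 − x) = 2.6 × 10^-3
Solving the quadratic: x = (−Ka1 + √(Ka1² + 4·Ka1·C₀))/2 = 6.37 × 10^-3 M
pH = −log(6.37 × 10^-3) = 2.20

pH = 2.20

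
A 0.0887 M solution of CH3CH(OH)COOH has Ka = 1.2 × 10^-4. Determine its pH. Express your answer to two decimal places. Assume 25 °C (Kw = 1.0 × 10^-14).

pH = 2.49

CH3CH(OH)COOH ⇌ CH3CH(OH)COO- + H+
From the ICE table, Ka = x²/(0.0887 − x) = 1.2 × 10^-4.
Assume x ≪ 0.0887: x ≈ √(1.2 × 10^-4 × 0.0887) = 3.26 × 10^-3 M
pH = −log(3.26 × 10^-3) = 2.49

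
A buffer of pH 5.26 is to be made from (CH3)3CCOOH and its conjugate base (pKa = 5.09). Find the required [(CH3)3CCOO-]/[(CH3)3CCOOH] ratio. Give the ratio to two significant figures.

ratio = 1.5

pH = pKa + log(r) ⇒ log(r) = 5.26 − 5.09 = +0.17
r = [(CH3)3CCOO-]/[(CH3)3CCOOH] = 10^(+0.17) = 1.48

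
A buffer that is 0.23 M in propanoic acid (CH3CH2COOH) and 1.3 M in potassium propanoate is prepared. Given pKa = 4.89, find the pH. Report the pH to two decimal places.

pH = 5.64

pH = pKa + log([A⁻]/[HA]) = 4.89 + log(1.3/0.23)
pH = 4.89 + (+0.752) = 5.64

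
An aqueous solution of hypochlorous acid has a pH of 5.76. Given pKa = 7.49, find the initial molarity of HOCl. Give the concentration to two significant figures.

C₀ = 9.5 × 10^-5 M

[H+] = 10^(-5.76) = 1.74 × 10^-6 M = x
Ka = 10^(−7.49) = 3.24 × 10^-8
Ka = x²/(C₀ − x) ⇒ C₀ = x + x²/Ka
C₀ = 1.74 × 10^-6 + (1.74 × 10^-6)²/(3.24 × 10^-8) = 9.52 × 10^-5 M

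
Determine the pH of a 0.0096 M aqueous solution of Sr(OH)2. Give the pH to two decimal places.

pH = 12.28

Sr(OH)2 is a strong base (each formula unit releases 2 OH-); [OH-] = 0.0192 M.
pOH = -log(0.0192) = 1.72
pH = 14.00 - 1.72 = 12.28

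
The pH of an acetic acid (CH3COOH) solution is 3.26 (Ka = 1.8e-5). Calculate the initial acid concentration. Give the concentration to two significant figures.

C₀ = 1.7 × 10^-2 M

[H+] = 10^(-3.26) = 5.50 × 10^-4 M = x
Ka = x²/(C₀ − x) ⇒ C₀ = x + x²/Ka
C₀ = 5.50 × 10^-4 + (5.50 × 10^-4)²/(1.8 × 10^-5) = 1.74 × 10^-2 M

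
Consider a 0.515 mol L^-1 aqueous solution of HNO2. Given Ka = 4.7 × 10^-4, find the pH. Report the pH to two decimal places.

pH = 1.81

HNO2 ⇌ NO2- + H+
Ka = x²/(0.515 − x) = 4.7 × 10^-4
Assume x ≪ 0.515: x ≈ √(4.7 × 10^-4 × 0.515) = 1.56 × 10^-2 M
Check: 3% ionized — well under 5%, approximation valid.
pH = −log(1.56 × 10^-2) = 1.81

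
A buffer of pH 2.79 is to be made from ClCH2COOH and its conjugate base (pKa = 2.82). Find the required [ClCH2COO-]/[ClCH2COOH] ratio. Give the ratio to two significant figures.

ratio = 0.93

pH = pKa + log(r) ⇒ log(r) = 2.79 − 2.82 = -0.03
r = [ClCH2COO-]/[ClCH2COOH] = 10^(-0.03) = 0.933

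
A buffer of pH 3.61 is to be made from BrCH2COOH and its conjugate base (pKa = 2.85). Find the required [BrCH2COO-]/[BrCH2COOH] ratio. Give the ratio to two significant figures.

pH = pKa + log(r) ⇒ log(r) = 3.61 − 2.85 = +0.76
r = [BrCH2COO-]/[BrCH2COOH] = 10^(+0.76) = 5.75

ratio = 5.8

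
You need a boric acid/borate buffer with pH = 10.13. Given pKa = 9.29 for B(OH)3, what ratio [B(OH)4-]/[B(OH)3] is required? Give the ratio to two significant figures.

ratio = 6.9

pH = pKa + log(r) ⇒ log(r) = 10.13 − 9.29 = +0.84
r = [B(OH)4-]/[B(OH)3] = 10^(+0.84) = 6.92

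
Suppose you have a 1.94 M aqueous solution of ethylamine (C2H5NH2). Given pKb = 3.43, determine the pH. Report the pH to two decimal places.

C2H5NH2 + H2O ⇌ C2H5NH3+ + OH-
Kb = 10^(−3.43) = 3.72 × 10^-4
Kb = [OH-]²/(1.94 − [OH-]) = 3.72 × 10^-4
Assume [OH-] ≪ 1.94: [OH-] ≈ √(3.72 × 10^-4 × 1.94) = 2.69 × 10^-2 M
([OH-]/C₀ = 1.4% < 5%, so the approximation holds.)
pOH = 1.57, so pH = 14.00 − pOH = 12.43

pH = 12.43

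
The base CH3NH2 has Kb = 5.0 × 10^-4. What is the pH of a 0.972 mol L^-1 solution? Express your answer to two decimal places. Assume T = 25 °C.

CH3NH2 + H2O ⇌ CH3NH3+ + OH-
Kb = [OH-]²/(0.972 − [OH-]) = 5.0 × 10^-4
Neglecting [OH-] in the denominator: [OH-] = √(5.0 × 10^-4 × 0.972) = 2.20 × 10^-2 M
pOH = 1.66, so pH = 14.00 − pOH = 12.34

pH = 12.34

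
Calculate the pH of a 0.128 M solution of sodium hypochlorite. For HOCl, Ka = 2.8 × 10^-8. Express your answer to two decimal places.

OCl- is the conjugate base of the weak acid HOCl.
Kb = Kw/Ka = 1.0×10^-14 / 2.8 × 10^-8 = 3.57 × 10^-7
From the ICE table, Kb = [OH-]²/(0.128 − [OH-]) = 3.57 × 10^-7.
Neglecting [OH-] in the denominator: [OH-] = √(3.57 × 10^-7 × 0.128) = 2.14 × 10^-4 M
pOH = −log(2.14 × 10^-4) = 3.67; pH = 14.00 − 3.67 = 10.33

pH = 10.33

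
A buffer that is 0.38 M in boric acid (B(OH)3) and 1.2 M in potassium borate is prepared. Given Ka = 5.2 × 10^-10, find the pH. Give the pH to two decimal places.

pH = 9.78

pKa = −log(5.2 × 10^-10) = 9.284
Henderson–Hasselbalch: pH = pKa + log([B(OH)4-]/[B(OH)3]) = 9.284 + log(1.2/0.38)
pH = 9.284 + (+0.499) = 9.78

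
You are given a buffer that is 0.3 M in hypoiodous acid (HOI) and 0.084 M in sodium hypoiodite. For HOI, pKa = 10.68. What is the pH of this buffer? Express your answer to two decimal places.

pH = 10.13

Using pH = pKa + log([base]/[acid]) with [base]/[acid] = 0.084/0.3:
pH = 10.68 + (-0.553) = 10.13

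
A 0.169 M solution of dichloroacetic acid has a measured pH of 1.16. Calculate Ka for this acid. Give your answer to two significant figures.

Ka = 4.8 × 10^-2

[H+] = 10^(-1.16) = 6.92 × 10^-2 M
At equilibrium [HA] = 0.169 − 6.92 × 10^-2 = 9.98 × 10^-2 M
Ka = [H+][A-]/[HA] = (6.92 × 10^-2)² / 9.98 × 10^-2 = 4.8 × 10^-2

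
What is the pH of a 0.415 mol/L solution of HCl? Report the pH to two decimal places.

HCl is a strong acid and dissociates completely, so [H+] = 0.415 M.
pH = -log(0.415) = 0.38

pH = 0.38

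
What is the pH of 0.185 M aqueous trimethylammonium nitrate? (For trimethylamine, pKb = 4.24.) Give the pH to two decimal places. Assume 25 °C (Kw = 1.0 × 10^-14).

pH = 5.25

(CH3)3NH+ is the conjugate acid of the weak base (CH3)3N.
Kb = 10^(−4.24) = 5.75 × 10^-5
Ka = Kw/Kb = 1.0×10^-14 / 5.75 × 10^-5 = 1.74 × 10^-10
From the ICE table, Ka = x²/(0.185 − x) = 1.74 × 10^-10.
Since Ka ≪ C₀, x ≈ √(Ka·C₀) = 5.67 × 10^-6 M.
pH = −log[H+] = −log(5.67 × 10^-6) = 5.25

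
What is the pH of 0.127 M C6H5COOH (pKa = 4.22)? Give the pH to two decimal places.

C6H5COOH ⇌ C6H5COO- + H+
Ka = 10^(−4.22) = 6.03 × 10^-5
Let x = [H+] at equilibrium. Ka = x²/(0.127 − x).
Neglecting x in the denominator: x = √(6.03 × 10^-5 × 0.127) = 2.77 × 10^-3 M
(x/C₀ = 2.2% < 5%, so the approximation holds.)
pH = −log[H+] = −log(2.77 × 10^-3) = 2.56

pH = 2.56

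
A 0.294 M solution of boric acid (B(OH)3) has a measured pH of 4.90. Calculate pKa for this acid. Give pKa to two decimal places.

pKa = 9.27

[H+] = 10^(-4.90) = 1.26 × 10^-5 M
At equilibrium [HA] = 0.294 − 1.26 × 10^-5 = 2.94 × 10^-1 M
Ka = [H+][A-]/[HA] = (1.26 × 10^-5)² / 2.94 × 10^-1 = 5.40 × 10^-10
pKa = -log(5.40 × 10^-10) = 9.27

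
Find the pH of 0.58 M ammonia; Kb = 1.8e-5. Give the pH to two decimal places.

pH = 11.51

NH3 + H2O ⇌ NH4+ + OH-
Kb = [OH-]²/(0.58 − [OH-]) = 1.8 × 10^-5
Since Kb ≪ C₀, [OH-] ≈ √(Kb·C₀) = 3.23 × 10^-3 M.
pOH = −log(3.23 × 10^-3) = 2.49; pH = 14.00 − 2.49 = 11.51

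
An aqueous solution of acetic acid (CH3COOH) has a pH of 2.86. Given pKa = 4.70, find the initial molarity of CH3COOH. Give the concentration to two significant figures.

[H+] = 10^(-2.86) = 1.38 × 10^-3 M = x
Ka = 10^(−4.70) = 2.00 × 10^-5
Ka = x²/(C₀ − x) ⇒ C₀ = x + x²/Ka
C₀ = 1.38 × 10^-3 + (1.38 × 10^-3)²/(2.00 × 10^-5) = 9.66 × 10^-2 M

C₀ = 9.7 × 10^-2 M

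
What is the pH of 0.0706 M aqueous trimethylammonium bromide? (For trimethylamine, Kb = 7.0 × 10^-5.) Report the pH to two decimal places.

pH = 5.50

(CH3)3NH+ is the conjugate acid of the weak base (CH3)3N.
Ka = Kw/Kb = 1.0×10^-14 / 7.0 × 10^-5 = 1.43 × 10^-10
Ka = [H+]²/(0.0706 − [H+]) = 1.43 × 10^-10
Since Ka ≪ C₀, [H+] ≈ √(Ka·C₀) = 3.18 × 10^-6 M.
([H+]/C₀ = 0.0045% < 5%, so the approximation holds.)
pH = −log[H+] = −log(3.18 × 10^-6) = 5.50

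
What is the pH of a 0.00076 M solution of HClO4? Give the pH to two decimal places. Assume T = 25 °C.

pH = 3.12

HClO4 is a strong acid and dissociates completely, so [H+] = 0.00076 M.
pH = -log(0.00076) = 3.12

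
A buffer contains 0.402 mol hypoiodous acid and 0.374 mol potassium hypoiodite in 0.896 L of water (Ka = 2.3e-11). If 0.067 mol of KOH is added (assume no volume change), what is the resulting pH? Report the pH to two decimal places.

pH = 10.76

OH- converts HOI to OI-: HOI → 0.335 mol, OI- → 0.441 mol.
pKa = −log(2.3 × 10^-11) = 10.638
Henderson–Hasselbalch with mole ratio 0.441/0.335: pH = 10.638 + (+0.119)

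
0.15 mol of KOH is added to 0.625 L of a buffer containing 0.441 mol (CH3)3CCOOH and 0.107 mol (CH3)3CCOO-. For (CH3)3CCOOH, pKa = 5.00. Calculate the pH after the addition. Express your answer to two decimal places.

OH- converts (CH3)3CCOOH to (CH3)3CCOO-: (CH3)3CCOOH → 0.291 mol, (CH3)3CCOO- → 0.257 mol.
pH = pKa + log(n_(CH3)3CCOO-/n_(CH3)3CCOOH) = 5.00 + log(0.257/0.291) = 5.00 + (-0.054)

pH = 4.95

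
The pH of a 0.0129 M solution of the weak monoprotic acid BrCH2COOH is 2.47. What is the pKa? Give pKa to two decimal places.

[H+] = 10^(-2.47) = 3.39 × 10^-3 M
At equilibrium [HA] = 0.0129 − 3.39 × 10^-3 = 9.51 × 10^-3 M
Ka = [H+][A-]/[HA] = (3.39 × 10^-3)² / 9.51 × 10^-3 = 1.21 × 10^-3
pKa = -log(1.21 × 10^-3) = 2.92

pKa = 2.92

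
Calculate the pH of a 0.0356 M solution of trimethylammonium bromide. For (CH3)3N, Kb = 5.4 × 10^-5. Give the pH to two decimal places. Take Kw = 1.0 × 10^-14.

(CH3)3NH+ is the conjugate acid of the weak base (CH3)3N.
Ka = Kw/Kb = 1.0×10^-14 / 5.4 × 10^-5 = 1.85 × 10^-10
From the ICE table, Ka = [H+]²/(0.0356 − [H+]) = 1.85 × 10^-10.
Neglecting [H+] in the denominator: [H+] = √(1.85 × 10^-10 × 0.0356) = 2.57 × 10^-6 M
([H+]/C₀ = 0.0072% < 5%, so the approximation holds.)
pH = −log(2.57 × 10^-6) = 5.59

pH = 5.59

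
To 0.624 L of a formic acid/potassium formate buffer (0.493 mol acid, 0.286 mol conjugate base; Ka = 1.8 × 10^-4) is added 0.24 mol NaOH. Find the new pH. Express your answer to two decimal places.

After neutralization: n(HCOOH) = 0.253 mol, n(HCOO-) = 0.526 mol.
pKa = −log(1.8 × 10^-4) = 3.745
pH = pKa + log([A⁻]/[HA]) = 3.745 + log(0.526/0.253) = 3.745 +0.318

pH = 4.06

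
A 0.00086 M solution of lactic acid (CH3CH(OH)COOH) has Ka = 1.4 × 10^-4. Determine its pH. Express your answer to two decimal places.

pH = 3.55

CH3CH(OH)COOH ⇌ CH3CH(OH)COO- + H+
From the ICE table, Ka = [H+]²/(0.00086 − [H+]) = 1.4 × 10^-4.
The 5% rule fails; solving [H+]² + Ka·[H+] − Ka·C₀ = 0 exactly:
[H+] = (−Ka + √(Ka² + 4·Ka·C₀))/2 = 2.84 × 10^-4 M
pH = −log[H+] = −log(2.84 × 10^-4) = 3.55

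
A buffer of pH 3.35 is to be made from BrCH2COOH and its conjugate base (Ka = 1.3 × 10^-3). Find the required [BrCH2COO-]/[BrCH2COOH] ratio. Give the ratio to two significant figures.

pKa = -log(1.3 × 10^-3) = 2.886
pH = pKa + log(r) ⇒ log(r) = 3.35 − 2.886 = +0.464
r = [BrCH2COO-]/[BrCH2COOH] = 10^(+0.464) = 2.91

ratio = 2.9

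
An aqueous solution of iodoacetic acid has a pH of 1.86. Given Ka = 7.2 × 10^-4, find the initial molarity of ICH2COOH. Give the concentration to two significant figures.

C₀ = 2.8 × 10^-1 M

[H+] = 10^(-1.86) = 1.38 × 10^-2 M = x
Ka = x²/(C₀ − x) ⇒ C₀ = x + x²/Ka
C₀ = 1.38 × 10^-2 + (1.38 × 10^-2)²/(7.2 × 10^-4) = 2.78 × 10^-1 M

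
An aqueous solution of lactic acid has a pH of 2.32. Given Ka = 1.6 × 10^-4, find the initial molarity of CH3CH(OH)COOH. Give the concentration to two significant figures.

[H+] = 10^(-2.32) = 4.79 × 10^-3 M = x
Ka = x²/(C₀ − x) ⇒ C₀ = x + x²/Ka
C₀ = 4.79 × 10^-3 + (4.79 × 10^-3)²/(1.6 × 10^-4) = 1.48 × 10^-1 M

C₀ = 1.5 × 10^-1 M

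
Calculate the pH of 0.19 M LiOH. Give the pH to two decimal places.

pH = 13.28

LiOH is a strong base; [OH-] = 0.19 M.
pOH = -log(0.19) = 0.72
pH = 14.00 - 0.72 = 13.28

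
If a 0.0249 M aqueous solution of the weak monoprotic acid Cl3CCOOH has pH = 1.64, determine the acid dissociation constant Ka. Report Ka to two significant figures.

Ka = 2.6 × 10^-1

[H+] = 10^(-1.64) = 2.29 × 10^-2 M
At equilibrium [HA] = 0.0249 − 2.29 × 10^-2 = 2.00 × 10^-3 M
Ka = [H+][A-]/[HA] = (2.29 × 10^-2)² / 2.00 × 10^-3 = 2.6 × 10^-1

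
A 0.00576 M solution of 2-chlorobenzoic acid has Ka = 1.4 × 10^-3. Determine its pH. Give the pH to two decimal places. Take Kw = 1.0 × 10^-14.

pH = 2.65

ClC6H4COOH ⇌ ClC6H4COO- + H+
Ka = [H+]²/(0.00576 − [H+]) = 1.4 × 10^-3
Here C₀/Ka ≈ 4.11, so the small-[H+] approximation fails. Use the quadratic:
[H+] = (−Ka + √(Ka² + 4·Ka·C₀))/2 = 2.22 × 10^-3 M
pH = −log[H+] = −log(2.22 × 10^-3) = 2.65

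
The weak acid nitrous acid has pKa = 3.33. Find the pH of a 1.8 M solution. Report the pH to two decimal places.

pH = 1.54

HNO2 ⇌ NO2- + H+
Ka = 10^(−3.33) = 4.68 × 10^-4
Ka = x²/(1.8 − x) = 4.68 × 10^-4
Assume x ≪ 1.8: x ≈ √(4.68 × 10^-4 × 1.8) = 2.90 × 10^-2 M
Check: 1.6% ionized — well under 5%, approximation valid.
pH = −log[H+] = −log(2.90 × 10^-2) = 1.54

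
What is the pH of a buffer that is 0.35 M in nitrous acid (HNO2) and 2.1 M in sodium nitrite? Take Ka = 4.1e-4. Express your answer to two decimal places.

pKa = −log(4.1 × 10^-4) = 3.387
pH = pKa + log([A⁻]/[HA]) = 3.387 + log(2.1/0.35)
pH = 3.387 + (+0.778) = 4.17

pH = 4.17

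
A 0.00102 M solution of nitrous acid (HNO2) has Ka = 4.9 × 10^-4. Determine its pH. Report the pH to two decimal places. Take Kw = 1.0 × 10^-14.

HNO2 ⇌ NO2- + H+
From the ICE table, Ka = x²/(0.00102 − x) = 4.9 × 10^-4.
The 5% rule fails; solving x² + Ka·x − Ka·C₀ = 0 exactly:
x = [−0.00049 + √(0.00049² + 2e-06)]/2 = 5.03 × 10^-4 M
pH = −log(5.03 × 10^-4) = 3.30

pH = 3.30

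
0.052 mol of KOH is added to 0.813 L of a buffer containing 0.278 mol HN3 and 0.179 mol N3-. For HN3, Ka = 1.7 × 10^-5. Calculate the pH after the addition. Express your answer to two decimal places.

pH = 4.78

After neutralization: n(HN3) = 0.226 mol, n(N3-) = 0.231 mol.
pKa = −log(1.7 × 10^-5) = 4.770
Henderson–Hasselbalch with mole ratio 0.231/0.226: pH = 4.770 + (+0.010)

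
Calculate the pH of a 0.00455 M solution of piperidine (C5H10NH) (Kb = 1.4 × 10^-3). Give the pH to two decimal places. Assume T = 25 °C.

pH = 11.28

C5H10NH + H2O ⇌ C5H10NH2+ + OH-
From the ICE table, Kb = [OH-]²/(0.00455 − [OH-]) = 1.4 × 10^-3.
[OH-] is not negligible relative to C₀; solve [OH-]² + 0.0014·[OH-] − 6.37e-06 = 0.
[OH-] = (−Kb + √(Kb² + 4·Kb·C₀))/2 = 1.92 × 10^-3 M
pOH = −log(1.92 × 10^-3) = 2.72; pH = 14.00 − 2.72 = 11.28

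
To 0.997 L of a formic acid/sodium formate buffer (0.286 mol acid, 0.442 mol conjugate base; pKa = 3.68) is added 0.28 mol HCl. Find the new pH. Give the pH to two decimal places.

Added H+ converts HCOO- to HCOOH: HCOOH → 0.566 mol, HCOO- → 0.162 mol.
Henderson–Hasselbalch with mole ratio 0.162/0.566: pH = 3.68 + (-0.543)

pH = 3.14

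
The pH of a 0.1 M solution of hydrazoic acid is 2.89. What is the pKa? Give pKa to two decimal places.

pKa = 4.77

[H+] = 10^(-2.89) = 1.29 × 10^-3 M
At equilibrium [HA] = 0.1 − 1.29 × 10^-3 = 9.87 × 10^-2 M
Ka = [H+][A-]/[HA] = (1.29 × 10^-3)² / 9.87 × 10^-2 = 1.69 × 10^-5
pKa = -log(1.69 × 10^-5) = 4.77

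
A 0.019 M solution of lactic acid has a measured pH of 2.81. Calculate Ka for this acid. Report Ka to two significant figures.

Ka = 1.4 × 10^-4

[H+] = 10^(-2.81) = 1.55 × 10^-3 M
At equilibrium [HA] = 0.019 − 1.55 × 10^-3 = 1.75 × 10^-2 M
Ka = [H+][A-]/[HA] = (1.55 × 10^-3)² / 1.75 × 10^-2 = 1.4 × 10^-4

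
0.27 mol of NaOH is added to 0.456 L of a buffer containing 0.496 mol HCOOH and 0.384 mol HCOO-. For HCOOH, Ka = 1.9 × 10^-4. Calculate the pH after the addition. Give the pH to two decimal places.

pH = 4.18

After neutralization: n(HCOOH) = 0.226 mol, n(HCOO-) = 0.654 mol.
pKa = −log(1.9 × 10^-4) = 3.721
Henderson–Hasselbalch with mole ratio 0.654/0.226: pH = 3.721 + (+0.461)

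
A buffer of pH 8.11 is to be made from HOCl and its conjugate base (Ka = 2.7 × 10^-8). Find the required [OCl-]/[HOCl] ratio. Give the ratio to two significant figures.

pKa = -log(2.7 × 10^-8) = 7.569
pH = pKa + log(r) ⇒ log(r) = 8.11 − 7.569 = +0.541
r = [OCl-]/[HOCl] = 10^(+0.541) = 3.48

ratio = 3.5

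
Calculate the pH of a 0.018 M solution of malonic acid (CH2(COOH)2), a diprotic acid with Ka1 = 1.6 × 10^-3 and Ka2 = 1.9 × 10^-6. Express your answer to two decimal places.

pH = 2.33

Since Ka1 ≫ Ka2, the first ionization dominates [H+].
Ka1 = x²/(0.018 − x) = 1.6 × 10^-3
Solving the quadratic: x = (−Ka1 + √(Ka1² + 4·Ka1·C₀))/2 = 4.63 × 10^-3 M
pH = −log(4.63 × 10^-3) = 2.33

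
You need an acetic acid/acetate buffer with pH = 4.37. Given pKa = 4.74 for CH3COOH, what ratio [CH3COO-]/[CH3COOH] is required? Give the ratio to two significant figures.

ratio = 0.43

pH = pKa + log(r) ⇒ log(r) = 4.37 − 4.74 = -0.37
r = [CH3COO-]/[CH3COOH] = 10^(-0.37) = 0.427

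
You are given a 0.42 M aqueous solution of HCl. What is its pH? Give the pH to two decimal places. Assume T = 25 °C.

pH = 0.38

HCl is a strong acid and dissociates completely, so [H+] = 0.42 M.
pH = -log(0.42) = 0.38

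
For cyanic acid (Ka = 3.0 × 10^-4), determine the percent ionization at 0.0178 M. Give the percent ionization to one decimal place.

12.2%

HOCN ⇌ OCN- + H+; let x = [H+] at equilibrium.
Ka = x²/(C₀ − x); solving the quadratic gives x = 2.17 × 10^-3 M.
% ionization = x/C₀ × 100% = 2.17 × 10^-3/0.0178 × 100% = 12.2%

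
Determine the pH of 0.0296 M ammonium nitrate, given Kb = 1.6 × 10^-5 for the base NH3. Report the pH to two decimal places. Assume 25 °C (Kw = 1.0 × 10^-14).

pH = 5.37

NH4+ is the conjugate acid of the weak base NH3.
Ka = Kw/Kb = 1.0×10^-14 / 1.6 × 10^-5 = 6.25 × 10^-10
From the ICE table, Ka = [H+]²/(0.0296 − [H+]) = 6.25 × 10^-10.
Assume [H+] ≪ 0.0296: [H+] ≈ √(6.25 × 10^-10 × 0.0296) = 4.30 × 10^-6 M
Check: 0.015% ionized — well under 5%, approximation valid.
pH = −log[H+] = −log(4.30 × 10^-6) = 5.37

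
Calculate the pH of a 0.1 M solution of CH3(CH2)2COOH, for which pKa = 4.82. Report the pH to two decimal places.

CH3(CH2)2COOH ⇌ CH3(CH2)2COO- + H+
Ka = 10^(−4.82) = 1.51 × 10^-5
Ka = [H+]²/(0.1 − [H+]) = 1.51 × 10^-5
Since Ka ≪ C₀, [H+] ≈ √(Ka·C₀) = 1.23 × 10^-3 M.
Check: 1.2% ionized — well under 5%, approximation valid.
pH = −log(1.23 × 10^-3) = 2.91

pH = 2.91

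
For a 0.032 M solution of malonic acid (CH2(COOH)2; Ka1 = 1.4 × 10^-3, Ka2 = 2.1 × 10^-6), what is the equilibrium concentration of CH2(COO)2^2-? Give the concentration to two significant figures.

First ionization gives [H+] ≈ [CH2(COOH)COO-] = 6.03 × 10^-3 M.
Second step: Ka2 = [H+][CH2(COO)2^2-]/[CH2(COOH)COO-] ≈ [CH2(COO)2^2-] (since [H+] ≈ [CH2(COOH)COO-]).
So [CH2(COO)2^2-] ≈ Ka2.

2.1 × 10^-6 M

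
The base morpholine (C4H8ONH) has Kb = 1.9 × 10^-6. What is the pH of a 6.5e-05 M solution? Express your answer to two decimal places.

C4H8ONH + H2O ⇌ C4H8ONH2+ + OH-
Kb = [OH-]²/(6.5e-05 − [OH-]) = 1.9 × 10^-6
Here C₀/Kb ≈ 34.2, so the small-[OH-] approximation fails. Use the quadratic:
[OH-] = [−1.9e-06 + √(1.9e-06² + 4.94e-10)]/2 = 1.02 × 10^-5 M
pOH = 4.99, so pH = 14.00 − pOH = 9.01

pH = 9.01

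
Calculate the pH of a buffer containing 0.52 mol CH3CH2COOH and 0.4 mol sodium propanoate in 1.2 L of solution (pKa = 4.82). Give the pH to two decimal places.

Henderson–Hasselbalch: pH = pKa + log([CH3CH2COO-]/[CH3CH2COOH]) = 4.82 + log(0.4/0.52)
pH = 4.82 + (-0.114) = 4.71

pH = 4.71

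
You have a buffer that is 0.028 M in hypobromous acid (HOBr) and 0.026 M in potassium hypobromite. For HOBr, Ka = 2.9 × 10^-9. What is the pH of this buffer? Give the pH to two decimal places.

pKa = −log(2.9 × 10^-9) = 8.538
Using pH = pKa + log([base]/[acid]) with [base]/[acid] = 0.026/0.028:
pH = 8.538 + (-0.032) = 8.51

pH = 8.51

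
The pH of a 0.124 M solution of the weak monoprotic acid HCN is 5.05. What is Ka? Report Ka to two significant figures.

Ka = 6.4 × 10^-10

[H+] = 10^(-5.05) = 8.91 × 10^-6 M
At equilibrium [HA] = 0.124 − 8.91 × 10^-6 = 1.24 × 10^-1 M
Ka = [H+][A-]/[HA] = (8.91 × 10^-6)² / 1.24 × 10^-1 = 6.4 × 10^-10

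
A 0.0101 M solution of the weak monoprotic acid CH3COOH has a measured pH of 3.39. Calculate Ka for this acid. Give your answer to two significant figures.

[H+] = 10^(-3.39) = 4.07 × 10^-4 M
At equilibrium [HA] = 0.0101 − 4.07 × 10^-4 = 9.69 × 10^-3 M
Ka = [H+][A-]/[HA] = (4.07 × 10^-4)² / 9.69 × 10^-3 = 1.7 × 10^-5

Ka = 1.7 × 10^-5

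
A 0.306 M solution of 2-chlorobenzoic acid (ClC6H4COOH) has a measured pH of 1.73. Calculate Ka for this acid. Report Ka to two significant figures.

[H+] = 10^(-1.73) = 1.86 × 10^-2 M
At equilibrium [HA] = 0.306 − 1.86 × 10^-2 = 2.87 × 10^-1 M
Ka = [H+][A-]/[HA] = (1.86 × 10^-2)² / 2.87 × 10^-1 = 1.2 × 10^-3

Ka = 1.2 × 10^-3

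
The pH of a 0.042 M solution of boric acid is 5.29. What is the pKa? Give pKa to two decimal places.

pKa = 9.20

[H+] = 10^(-5.29) = 5.13 × 10^-6 M
At equilibrium [HA] = 0.042 − 5.13 × 10^-6 = 4.20 × 10^-2 M
Ka = [H+][A-]/[HA] = (5.13 × 10^-6)² / 4.20 × 10^-2 = 6.27 × 10^-10
pKa = -log(6.27 × 10^-10) = 9.20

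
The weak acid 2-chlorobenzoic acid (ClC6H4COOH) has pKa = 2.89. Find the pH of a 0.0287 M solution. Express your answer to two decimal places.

ClC6H4COOH ⇌ ClC6H4COO- + H+
Ka = 10^(−2.89) = 1.29 × 10^-3
Ka = [H+]²/(0.0287 − [H+]) = 1.29 × 10^-3
[H+] is not negligible relative to C₀; solve [H+]² + 0.00129·[H+] − 3.7e-05 = 0.
[H+] = [−0.00129 + √(0.00129² + 0.000148)]/2 = 5.47 × 10^-3 M
pH = −log[H+] = −log(5.47 × 10^-3) = 2.26

pH = 2.26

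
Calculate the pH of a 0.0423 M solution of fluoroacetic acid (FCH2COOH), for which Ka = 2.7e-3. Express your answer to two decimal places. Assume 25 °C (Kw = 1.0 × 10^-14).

FCH2COOH ⇌ FCH2COO- + H+
Ka = [H+]²/(0.0423 − [H+]) = 2.7 × 10^-3
Here C₀/Ka ≈ 15.7, so the small-[H+] approximation fails. Use the quadratic:
[H+] = [−0.0027 + √(0.0027² + 0.000457)]/2 = 9.42 × 10^-3 M
pH = −log[H+] = −log(9.42 × 10^-3) = 2.03

pH = 2.03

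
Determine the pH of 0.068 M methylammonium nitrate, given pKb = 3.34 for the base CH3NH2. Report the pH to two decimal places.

CH3NH3+ is the conjugate acid of the weak base CH3NH2.
Kb = 10^(−3.34) = 4.57 × 10^-4
Ka = Kw/Kb = 1.0×10^-14 / 4.57 × 10^-4 = 2.19 × 10^-11
Ka = x²/(0.068 − x) = 2.19 × 10^-11
Assume x ≪ 0.068: x ≈ √(2.19 × 10^-11 × 0.068) = 1.22 × 10^-6 M
(x/C₀ = 0.0018% < 5%, so the approximation holds.)
pH = −log(1.22 × 10^-6) = 5.91

pH = 5.91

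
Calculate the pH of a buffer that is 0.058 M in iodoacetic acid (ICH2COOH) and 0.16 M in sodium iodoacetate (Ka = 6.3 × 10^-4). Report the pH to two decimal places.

pKa = −log(6.3 × 10^-4) = 3.201
pH = pKa + log([A⁻]/[HA]) = 3.201 + log(0.16/0.058)
pH = 3.201 + (+0.441) = 3.64

pH = 3.64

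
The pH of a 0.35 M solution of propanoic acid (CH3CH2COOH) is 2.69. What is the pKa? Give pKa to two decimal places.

[H+] = 10^(-2.69) = 2.04 × 10^-3 M
At equilibrium [HA] = 0.35 − 2.04 × 10^-3 = 3.48 × 10^-1 M
Ka = [H+][A-]/[HA] = (2.04 × 10^-3)² / 3.48 × 10^-1 = 1.20 × 10^-5
pKa = -log(1.20 × 10^-5) = 4.92

pKa = 4.92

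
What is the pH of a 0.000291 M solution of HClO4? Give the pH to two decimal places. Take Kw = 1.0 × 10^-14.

HClO4 is a strong acid and dissociates completely, so [H+] = 0.000291 M.
pH = -log(0.000291) = 3.54

pH = 3.54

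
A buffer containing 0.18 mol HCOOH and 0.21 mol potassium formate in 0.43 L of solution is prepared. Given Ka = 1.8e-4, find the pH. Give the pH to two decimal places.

pH = 3.81

pKa = −log(1.8 × 10^-4) = 3.745
Henderson–Hasselbalch: pH = pKa + log([HCOO-]/[HCOOH]) = 3.745 + log(0.21/0.18)
pH = 3.745 + (+0.067) = 3.81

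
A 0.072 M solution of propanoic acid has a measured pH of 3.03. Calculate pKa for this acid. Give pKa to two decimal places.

[H+] = 10^(-3.03) = 9.33 × 10^-4 M
At equilibrium [HA] = 0.072 − 9.33 × 10^-4 = 7.11 × 10^-2 M
Ka = [H+][A-]/[HA] = (9.33 × 10^-4)² / 7.11 × 10^-2 = 1.22 × 10^-5
pKa = -log(1.22 × 10^-5) = 4.91

pKa = 4.91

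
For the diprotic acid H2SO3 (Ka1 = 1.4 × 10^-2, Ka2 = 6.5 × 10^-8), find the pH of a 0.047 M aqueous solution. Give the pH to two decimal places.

pH = 1.71

Ka1 ≫ Ka2, so treat the first dissociation as the only significant source of H+.
Ka1 = x²/(0.047 − x) = 1.4 × 10^-2
Solving the quadratic: x = (−Ka1 + √(Ka1² + 4·Ka1·C₀))/2 = 1.96 × 10^-2 M
pH = −log(1.96 × 10^-2) = 1.71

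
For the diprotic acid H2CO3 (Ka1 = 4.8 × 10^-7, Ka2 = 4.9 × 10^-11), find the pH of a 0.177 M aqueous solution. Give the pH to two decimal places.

pH = 3.54

Since Ka1 ≫ Ka2, the first ionization dominates [H+].
Ka1 = x²/(0.177 − x) = 4.8 × 10^-7
x ≈ √(4.8 × 10^-7 × 0.177) = 2.91 × 10^-4 M
pH = −log(2.91 × 10^-4) = 3.54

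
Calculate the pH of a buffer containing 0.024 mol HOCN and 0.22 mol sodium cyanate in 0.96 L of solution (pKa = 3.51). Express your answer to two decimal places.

pH = 4.47

Using pH = pKa + log([base]/[acid]) with [base]/[acid] = 0.22/0.024:
pH = 3.51 + (+0.962) = 4.47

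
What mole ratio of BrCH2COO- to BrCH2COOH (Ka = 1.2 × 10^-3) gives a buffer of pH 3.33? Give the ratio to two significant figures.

ratio = 2.6

pKa = -log(1.2 × 10^-3) = 2.921
pH = pKa + log(r) ⇒ log(r) = 3.33 − 2.921 = +0.409
r = [BrCH2COO-]/[BrCH2COOH] = 10^(+0.409) = 2.56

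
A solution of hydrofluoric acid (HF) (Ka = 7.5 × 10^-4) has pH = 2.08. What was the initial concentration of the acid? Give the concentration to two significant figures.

C₀ = 1.0 × 10^-1 M

[H+] = 10^(-2.08) = 8.32 × 10^-3 M = x
Ka = x²/(C₀ − x) ⇒ C₀ = x + x²/Ka
C₀ = 8.32 × 10^-3 + (8.32 × 10^-3)²/(7.5 × 10^-4) = 1.01 × 10^-1 M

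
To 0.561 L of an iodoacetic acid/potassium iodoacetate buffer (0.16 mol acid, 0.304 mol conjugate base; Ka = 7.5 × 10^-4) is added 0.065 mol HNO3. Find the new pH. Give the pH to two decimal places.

Added H+ converts ICH2COO- to ICH2COOH: ICH2COOH → 0.225 mol, ICH2COO- → 0.239 mol.
pKa = −log(7.5 × 10^-4) = 3.125
pH = pKa + log([A⁻]/[HA]) = 3.125 + log(0.239/0.225) = 3.125 +0.026

pH = 3.15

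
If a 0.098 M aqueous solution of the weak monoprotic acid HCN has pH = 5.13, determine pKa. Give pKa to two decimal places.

[H+] = 10^(-5.13) = 7.41 × 10^-6 M
At equilibrium [HA] = 0.098 − 7.41 × 10^-6 = 9.80 × 10^-2 M
Ka = [H+][A-]/[HA] = (7.41 × 10^-6)² / 9.80 × 10^-2 = 5.60 × 10^-10
pKa = -log(5.60 × 10^-10) = 9.25

pKa = 9.25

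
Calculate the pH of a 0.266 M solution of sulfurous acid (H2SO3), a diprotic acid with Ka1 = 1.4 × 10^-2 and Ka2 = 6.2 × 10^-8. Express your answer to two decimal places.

pH = 1.26

Since Ka1 ≫ Ka2, the first ionization dominates [H+].
Ka1 = x²/(0.266 − x) = 1.4 × 10^-2
Solving the quadratic: x = (−Ka1 + √(Ka1² + 4·Ka1·C₀))/2 = 5.44 × 10^-2 M
pH = −log(5.44 × 10^-2) = 1.26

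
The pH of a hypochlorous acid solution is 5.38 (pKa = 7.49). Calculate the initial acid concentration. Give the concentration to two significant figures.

C₀ = 5.4 × 10^-4 M

[H+] = 10^(-5.38) = 4.17 × 10^-6 M = x
Ka = 10^(−7.49) = 3.24 × 10^-8
Ka = x²/(C₀ − x) ⇒ C₀ = x + x²/Ka
C₀ = 4.17 × 10^-6 + (4.17 × 10^-6)²/(3.24 × 10^-8) = 5.41 × 10^-4 M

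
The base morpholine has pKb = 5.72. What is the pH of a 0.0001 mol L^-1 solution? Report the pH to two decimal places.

pH = 9.11

C4H8ONH + H2O ⇌ C4H8ONH2+ + OH-
Kb = 10^(−5.72) = 1.91 × 10^-6
Kb = [OH-]²/(0.0001 − [OH-]) = 1.91 × 10^-6
Here C₀/Kb ≈ 52.4, so the small-[OH-] approximation fails. Use the quadratic:
[OH-] = (−Kb + √(Kb² + 4·Kb·C₀))/2 = 1.29 × 10^-5 M
pOH = 4.89, so pH = 14.00 − pOH = 9.11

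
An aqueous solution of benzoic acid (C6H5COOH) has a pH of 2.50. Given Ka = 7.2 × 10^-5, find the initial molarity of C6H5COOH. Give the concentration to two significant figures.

[H+] = 10^(-2.50) = 3.16 × 10^-3 M = x
Ka = x²/(C₀ − x) ⇒ C₀ = x + x²/Ka
C₀ = 3.16 × 10^-3 + (3.16 × 10^-3)²/(7.2 × 10^-5) = 1.42 × 10^-1 M

C₀ = 1.4 × 10^-1 M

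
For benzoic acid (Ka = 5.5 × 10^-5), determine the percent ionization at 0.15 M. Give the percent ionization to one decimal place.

1.9%

C6H5COOH ⇌ C6H5COO- + H+; let x = [H+] at equilibrium.
x ≈ √(Ka·C₀) = √(5.5 × 10^-5 × 0.15) = 2.87 × 10^-3 M
Fraction ionized = 2.87 × 10^-3 / 0.15 = 0.0191 → 1.9%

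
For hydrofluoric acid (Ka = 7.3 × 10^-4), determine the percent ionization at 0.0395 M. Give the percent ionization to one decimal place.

12.7%

HF ⇌ F- + H+; let x = [H+] at equilibrium.
Ka = x²/(C₀ − x); solving the quadratic gives x = 5.02 × 10^-3 M.
% ionization = x/C₀ × 100% = 5.02 × 10^-3/0.0395 × 100% = 12.7%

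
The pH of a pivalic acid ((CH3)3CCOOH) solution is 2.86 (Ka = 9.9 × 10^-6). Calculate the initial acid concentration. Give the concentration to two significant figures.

C₀ = 1.9 × 10^-1 M

[H+] = 10^(-2.86) = 1.38 × 10^-3 M = x
Ka = x²/(C₀ − x) ⇒ C₀ = x + x²/Ka
C₀ = 1.38 × 10^-3 + (1.38 × 10^-3)²/(9.9 × 10^-6) = 1.94 × 10^-1 M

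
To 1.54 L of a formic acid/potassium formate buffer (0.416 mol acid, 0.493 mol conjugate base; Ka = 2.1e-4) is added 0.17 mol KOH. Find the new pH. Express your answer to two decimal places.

After neutralization: n(HCOOH) = 0.246 mol, n(HCOO-) = 0.663 mol.
pKa = −log(2.1 × 10^-4) = 3.678
Henderson–Hasselbalch with mole ratio 0.663/0.246: pH = 3.678 + (+0.431)

pH = 4.11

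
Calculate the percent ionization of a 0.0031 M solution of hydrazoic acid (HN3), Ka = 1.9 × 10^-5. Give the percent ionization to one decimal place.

7.5%

HN3 ⇌ N3- + H+; let x = [H+] at equilibrium.
Ka = x²/(C₀ − x); solving the quadratic gives x = 2.33 × 10^-4 M.
Fraction ionized = 2.33 × 10^-4 / 0.0031 = 0.0752 → 7.5%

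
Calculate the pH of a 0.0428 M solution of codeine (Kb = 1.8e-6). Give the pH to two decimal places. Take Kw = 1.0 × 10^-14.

C18H21NO3 + H2O ⇌ C18H22NO3+ + OH-
Kb = [OH-]²/(0.0428 − [OH-]) = 1.8 × 10^-6
Since Kb ≪ C₀, [OH-] ≈ √(Kb·C₀) = 2.78 × 10^-4 M.
Check: 0.65% ionized — well under 5%, approximation valid.
pOH = −log(2.78 × 10^-4) = 3.56; pH = 14.00 − 3.56 = 10.44

pH = 10.44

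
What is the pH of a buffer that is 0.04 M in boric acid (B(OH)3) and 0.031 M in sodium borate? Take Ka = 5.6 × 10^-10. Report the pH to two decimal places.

pKa = −log(5.6 × 10^-10) = 9.252
Henderson–Hasselbalch: pH = pKa + log([B(OH)4-]/[B(OH)3]) = 9.252 + log(0.031/0.04)
pH = 9.252 + (-0.111) = 9.14

pH = 9.14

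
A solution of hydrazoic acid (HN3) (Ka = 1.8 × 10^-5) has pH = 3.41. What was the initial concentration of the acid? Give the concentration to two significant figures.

[H+] = 10^(-3.41) = 3.89 × 10^-4 M = x
Ka = x²/(C₀ − x) ⇒ C₀ = x + x²/Ka
C₀ = 3.89 × 10^-4 + (3.89 × 10^-4)²/(1.8 × 10^-5) = 8.80 × 10^-3 M

C₀ = 8.8 × 10^-3 M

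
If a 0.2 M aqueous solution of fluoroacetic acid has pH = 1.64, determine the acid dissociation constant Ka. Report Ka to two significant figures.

[H+] = 10^(-1.64) = 2.29 × 10^-2 M
At equilibrium [HA] = 0.2 − 2.29 × 10^-2 = 1.77 × 10^-1 M
Ka = [H+][A-]/[HA] = (2.29 × 10^-2)² / 1.77 × 10^-1 = 3.0 × 10^-3

Ka = 3.0 × 10^-3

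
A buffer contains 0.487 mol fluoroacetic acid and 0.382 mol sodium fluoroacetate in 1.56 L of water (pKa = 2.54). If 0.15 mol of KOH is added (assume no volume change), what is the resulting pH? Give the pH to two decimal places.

pH = 2.74

OH- converts FCH2COOH to FCH2COO-: FCH2COOH → 0.337 mol, FCH2COO- → 0.532 mol.
pH = pKa + log(n_FCH2COO-/n_FCH2COOH) = 2.54 + log(0.532/0.337) = 2.54 + (+0.198)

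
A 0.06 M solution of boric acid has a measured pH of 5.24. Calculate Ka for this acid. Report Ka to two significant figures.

[H+] = 10^(-5.24) = 5.75 × 10^-6 M
At equilibrium [HA] = 0.06 − 5.75 × 10^-6 = 6.00 × 10^-2 M
Ka = [H+][A-]/[HA] = (5.75 × 10^-6)² / 6.00 × 10^-2 = 5.5 × 10^-10

Ka = 5.5 × 10^-10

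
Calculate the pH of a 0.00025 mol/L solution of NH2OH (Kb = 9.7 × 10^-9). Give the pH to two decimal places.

pH = 8.19

NH2OH + H2O ⇌ NH3OH+ + OH-
Kb = x²/(0.00025 − x) = 9.7 × 10^-9
Assume x ≪ 0.00025: x ≈ √(9.7 × 10^-9 × 0.00025) = 1.56 × 10^-6 M
Check: 0.62% ionized — well under 5%, approximation valid.
pOH = −log(1.56 × 10^-6) = 5.81; pH = 14.00 − 5.81 = 8.19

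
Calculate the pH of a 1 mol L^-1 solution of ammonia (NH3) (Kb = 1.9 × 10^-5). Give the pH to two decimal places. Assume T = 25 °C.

pH = 11.64

NH3 + H2O ⇌ NH4+ + OH-
From the ICE table, Kb = x²/(1 − x) = 1.9 × 10^-5.
Assume x ≪ 1: x ≈ √(1.9 × 10^-5 × 1) = 4.36 × 10^-3 M
Check: 0.44% ionized — well under 5%, approximation valid.
pOH = −log(4.36 × 10^-3) = 2.36; pH = 14.00 − 2.36 = 11.64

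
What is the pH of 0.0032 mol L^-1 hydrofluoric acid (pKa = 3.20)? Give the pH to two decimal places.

pH = 2.94

HF ⇌ F- + H+
Ka = 10^(−3.20) = 6.31 × 10^-4
Ka = x²/(0.0032 − x) = 6.31 × 10^-4
x is not negligible relative to C₀; solve x² + 0.000631·x − 2.02e-06 = 0.
x = [−0.000631 + √(0.000631² + 8.08e-06)]/2 = 1.14 × 10^-3 M
pH = −log[H+] = −log(1.14 × 10^-3) = 2.94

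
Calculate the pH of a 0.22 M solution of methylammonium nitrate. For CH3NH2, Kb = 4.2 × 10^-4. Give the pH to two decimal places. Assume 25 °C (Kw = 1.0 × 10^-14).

pH = 5.64

CH3NH3+ is the conjugate acid of the weak base CH3NH2.
Ka = Kw/Kb = 1.0×10^-14 / 4.2 × 10^-4 = 2.38 × 10^-11
From the ICE table, Ka = [H+]²/(0.22 − [H+]) = 2.38 × 10^-11.
Since Ka ≪ C₀, [H+] ≈ √(Ka·C₀) = 2.29 × 10^-6 M.
Check: 0.001% ionized — well under 5%, approximation valid.
pH = −log[H+] = −log(2.29 × 10^-6) = 5.64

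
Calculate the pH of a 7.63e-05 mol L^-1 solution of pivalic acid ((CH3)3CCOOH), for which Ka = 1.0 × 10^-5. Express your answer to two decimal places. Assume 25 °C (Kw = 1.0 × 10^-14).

pH = 4.64

(CH3)3CCOOH ⇌ (CH3)3CCOO- + H+
Ka = [H+]²/(7.63e-05 − [H+]) = 1.0 × 10^-5
[H+] is not negligible relative to C₀; solve [H+]² + 1e-05·[H+] − 7.63e-10 = 0.
[H+] = [−1e-05 + √(1e-05² + 3.05e-09)]/2 = 2.31 × 10^-5 M
pH = −log[H+] = −log(2.31 × 10^-5) = 4.64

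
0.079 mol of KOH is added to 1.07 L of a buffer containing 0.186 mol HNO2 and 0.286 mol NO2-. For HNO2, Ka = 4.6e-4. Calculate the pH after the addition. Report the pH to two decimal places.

pH = 3.87

OH- converts HNO2 to NO2-: HNO2 → 0.107 mol, NO2- → 0.365 mol.
pKa = −log(4.6 × 10^-4) = 3.337
pH = pKa + log(n_NO2-/n_HNO2) = 3.337 + log(0.365/0.107) = 3.337 + (+0.533)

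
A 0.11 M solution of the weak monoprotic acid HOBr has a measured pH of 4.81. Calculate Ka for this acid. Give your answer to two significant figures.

Ka = 2.2 × 10^-9

[H+] = 10^(-4.81) = 1.55 × 10^-5 M
At equilibrium [HA] = 0.11 − 1.55 × 10^-5 = 1.10 × 10^-1 M
Ka = [H+][A-]/[HA] = (1.55 × 10^-5)² / 1.10 × 10^-1 = 2.2 × 10^-9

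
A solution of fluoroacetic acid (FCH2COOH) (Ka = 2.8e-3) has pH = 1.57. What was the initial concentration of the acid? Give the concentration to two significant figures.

[H+] = 10^(-1.57) = 2.69 × 10^-2 M = x
Ka = x²/(C₀ − x) ⇒ C₀ = x + x²/Ka
C₀ = 2.69 × 10^-2 + (2.69 × 10^-2)²/(2.8 × 10^-3) = 2.85 × 10^-1 M

C₀ = 2.9 × 10^-1 M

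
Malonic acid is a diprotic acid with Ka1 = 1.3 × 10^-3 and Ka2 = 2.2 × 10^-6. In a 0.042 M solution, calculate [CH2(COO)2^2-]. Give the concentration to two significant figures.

2.2 × 10^-6 M

First ionization gives [H+] ≈ [CH2(COOH)COO-] = 6.77 × 10^-3 M.
Second step: Ka2 = [H+][CH2(COO)2^2-]/[CH2(COOH)COO-] ≈ [CH2(COO)2^2-] (since [H+] ≈ [CH2(COOH)COO-]).
So [CH2(COO)2^2-] ≈ Ka2.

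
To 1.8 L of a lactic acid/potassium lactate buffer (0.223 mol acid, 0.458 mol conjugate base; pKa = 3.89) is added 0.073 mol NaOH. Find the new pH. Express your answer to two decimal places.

pH = 4.44

After neutralization: n(CH3CH(OH)COOH) = 0.15 mol, n(CH3CH(OH)COO-) = 0.531 mol.
Henderson–Hasselbalch with mole ratio 0.531/0.15: pH = 3.89 + (+0.549)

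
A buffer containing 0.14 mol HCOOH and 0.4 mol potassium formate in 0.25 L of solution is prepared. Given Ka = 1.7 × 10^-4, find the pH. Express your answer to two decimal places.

pH = 4.23

pKa = −log(1.7 × 10^-4) = 3.770
Henderson–Hasselbalch: pH = pKa + log([HCOO-]/[HCOOH]) = 3.770 + log(0.4/0.14)
pH = 3.770 + (+0.456) = 4.23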